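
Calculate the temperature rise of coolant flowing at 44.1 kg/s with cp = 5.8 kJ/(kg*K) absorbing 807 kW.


dT = Q / (m_dot * cp)
dT = 807 / (44.1 * 5.8)
dT = 3.1551 C

3.1551


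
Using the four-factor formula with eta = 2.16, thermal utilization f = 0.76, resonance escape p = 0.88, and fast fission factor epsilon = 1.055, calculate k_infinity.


k_inf = eta * f * p * epsilon
k_inf = 2.16 * 0.76 * 0.88 * 1.055
k_inf = 1.5241

1.5241


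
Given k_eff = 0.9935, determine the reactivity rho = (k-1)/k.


rho = (k_eff - 1) / k_eff
rho = (0.9935 - 1) / 0.9935
rho = -0.0065425

-0.0065425


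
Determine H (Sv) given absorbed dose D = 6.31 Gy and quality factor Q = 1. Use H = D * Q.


H = D * Q
H = 6.31 * 1
H = 6.3100 Sv

6.3100


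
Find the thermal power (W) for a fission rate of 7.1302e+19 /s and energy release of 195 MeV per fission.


P = fission_rate * E_MeV * 1.602e-13
P = 7.1302e+19 * 195 * 1.602e-13
P = 2.2274e+09 W

2.2274e+09


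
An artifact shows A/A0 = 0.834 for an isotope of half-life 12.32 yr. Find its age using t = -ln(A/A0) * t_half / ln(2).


lambda = ln(2) / t_half = ln(2) / 12.32 = 0.05626195 /yr
t = -ln(A/A0) / lambda
t = -ln(0.834) / 0.05626195
t = 3.2264 yr

3.2264


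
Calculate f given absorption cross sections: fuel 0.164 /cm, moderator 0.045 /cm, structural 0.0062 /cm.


f = Sigma_a_fuel / (Sigma_a_fuel + Sigma_a_mod + Sigma_a_other)
f = 0.164 / (0.164 + 0.045 + 0.0062)
f = 0.76208

0.76208


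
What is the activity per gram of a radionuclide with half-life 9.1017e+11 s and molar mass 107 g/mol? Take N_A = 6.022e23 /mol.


lambda = ln(2) / t_half = ln(2) / 9.1017e+11 = 7.615579e-13 /s
SA = lambda * N_A / M
SA = 7.615579e-13 * 6.022e23 / 107
SA = 4.2861e+09 Bq/g

4.2861e+09


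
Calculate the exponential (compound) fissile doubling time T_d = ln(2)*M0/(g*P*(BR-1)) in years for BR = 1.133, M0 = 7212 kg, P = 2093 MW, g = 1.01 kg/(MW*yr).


Breeding gain G = BR - 1 = 1.133 - 1 = 0.133
Fissile production rate = g * P * G = 1.01 * 2093 * 0.133 = 281.15269 kg/yr
T_d = ln(2) * M0 / (g * P * G)
T_d = ln(2) * 7212 / 281.15269 = 17.780 yr

17.780


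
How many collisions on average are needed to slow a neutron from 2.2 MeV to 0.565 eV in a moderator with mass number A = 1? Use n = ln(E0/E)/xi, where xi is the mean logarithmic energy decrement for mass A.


xi = 1 + (A-1)^2/(2A)*ln((A-1)/(A+1)) = 1 (for A = 1)
n = ln(E0/E) / xi
n = ln(2.2e6 / 0.565) / 1
n = ln(3.893805e+06) / 1 = 15.175

15.175


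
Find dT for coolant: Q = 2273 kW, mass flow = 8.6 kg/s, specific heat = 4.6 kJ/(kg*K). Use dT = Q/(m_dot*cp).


dT = Q / (m_dot * cp)
dT = 2273 / (8.6 * 4.6)
dT = 57.457 C

57.457


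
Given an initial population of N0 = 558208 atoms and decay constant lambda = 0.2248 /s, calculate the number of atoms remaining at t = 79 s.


N = N0 * exp(-lambda * t)
N = 558208 * exp(-0.2248 * 79)
N = 0.010816

0.010816


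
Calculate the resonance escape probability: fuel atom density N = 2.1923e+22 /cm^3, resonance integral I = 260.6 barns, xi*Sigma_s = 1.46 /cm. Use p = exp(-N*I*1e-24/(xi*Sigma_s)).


p = exp(-N * I * 1e-24 / (xi*Sigma_s))
p = exp(-2.1923e+22 * 260.6 * 1e-24 / 1.46)
p = 0.019978

0.019978


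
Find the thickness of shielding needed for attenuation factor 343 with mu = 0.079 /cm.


x = ln(factor) / mu
x = ln(343) / 0.079
x = 73.895 cm

73.895


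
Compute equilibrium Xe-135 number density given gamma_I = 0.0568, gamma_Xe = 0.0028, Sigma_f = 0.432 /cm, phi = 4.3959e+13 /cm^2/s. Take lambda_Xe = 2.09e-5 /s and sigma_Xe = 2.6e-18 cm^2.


Xe_eq = (gamma_I + gamma_Xe) * Sigma_f * phi / (lambda_Xe + sigma_Xe * phi)
Numerator = (0.0568 + 0.0028) * 0.432 * 4.3959e+13 = 1.131821e+12
Denominator = 2.09e-5 + 2.6e-18 * 4.3959e+13 = 1.351934e-04
Xe_eq = 1.131821e+12 / 1.351934e-04 = 8.3719e+15 /cm^3

8.3719e+15


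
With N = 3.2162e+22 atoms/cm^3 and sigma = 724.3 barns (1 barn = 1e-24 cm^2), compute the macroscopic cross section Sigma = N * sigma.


Sigma = N * sigma_barns * 1e-24
Sigma = 3.2162e+22 * 724.3 * 1e-24
Sigma = 23.295 /cm

23.295


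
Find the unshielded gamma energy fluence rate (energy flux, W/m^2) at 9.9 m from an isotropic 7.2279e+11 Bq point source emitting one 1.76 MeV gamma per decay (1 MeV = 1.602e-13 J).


psi = A * E * 1.602e-13 / (4*pi*r^2)
psi = 7.2279e+11 * 1.76 * 1.602e-13 / (4*pi*9.9^2)
psi = 1.6547e-04 W/m^2

1.6547e-04


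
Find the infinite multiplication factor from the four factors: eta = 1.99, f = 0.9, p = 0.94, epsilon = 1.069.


k_inf = eta * f * p * epsilon
k_inf = 1.99 * 0.9 * 0.94 * 1.069
k_inf = 1.7997

1.7997


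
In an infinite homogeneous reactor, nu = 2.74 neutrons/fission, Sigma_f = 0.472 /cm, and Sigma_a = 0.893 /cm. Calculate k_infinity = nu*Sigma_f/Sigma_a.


k_inf = nu * Sigma_f / Sigma_a
k_inf = 2.74 * 0.472 / 0.893
k_inf = 1.4482

1.4482


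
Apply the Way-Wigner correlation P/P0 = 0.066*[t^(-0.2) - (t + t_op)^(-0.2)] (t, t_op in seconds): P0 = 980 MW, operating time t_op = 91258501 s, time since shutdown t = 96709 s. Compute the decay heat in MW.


P/P0 = 0.066 * [t^(-0.2) - (t + t_op)^(-0.2)]
P/P0 = 0.066 * [96709^(-0.2) - (96709 + 91258501)^(-0.2)]
P/P0 = 0.066 * [0.1006715 - 0.02557722] = 0.004956222
P = 980 * 0.004956222 = 4.8571 MW

4.8571


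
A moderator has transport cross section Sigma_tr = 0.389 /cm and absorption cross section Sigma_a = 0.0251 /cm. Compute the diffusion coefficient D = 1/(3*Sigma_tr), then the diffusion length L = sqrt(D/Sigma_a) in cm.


D = 1 / (3 * Sigma_tr) = 1 / (3 * 0.389) = 0.8568980 cm
L = sqrt(D / Sigma_a)
L = sqrt(0.8568980 / 0.0251)
L = 5.8429 cm

5.8429


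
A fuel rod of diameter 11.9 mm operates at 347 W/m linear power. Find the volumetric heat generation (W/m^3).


r = D / 2 / 1000 = 11.9 / 2 / 1000 = 0.00595 m
q''' = q' / (pi * r^2)
q''' = 347 / (pi * 0.00595^2)
q''' = 3.1199e+06 W/m^3

3.1199e+06


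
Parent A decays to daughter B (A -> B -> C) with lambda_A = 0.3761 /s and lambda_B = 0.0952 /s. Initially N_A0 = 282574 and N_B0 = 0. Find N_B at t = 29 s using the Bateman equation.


N_B(t) = lambda_A * N_A0 / (lambda_B - lambda_A) * [exp(-lambda_A*t) - exp(-lambda_B*t)]
exp(-0.3761*29) = 1.833131e-05; exp(-0.0952*29) = 0.06324116
N_B = 0.3761 * 282574 / (0.0952 - 0.3761) * (1.833131e-05 - 0.06324116)
N_B = 23920

23920


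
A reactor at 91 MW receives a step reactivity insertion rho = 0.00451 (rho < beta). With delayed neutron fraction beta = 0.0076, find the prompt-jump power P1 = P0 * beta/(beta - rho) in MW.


P1/P0 = beta / (beta - rho)
P1/P0 = 0.0076 / (0.0076 - 0.00451) = 2.459547
P1 = 91 * 2.459547 = 223.82 MW

223.82


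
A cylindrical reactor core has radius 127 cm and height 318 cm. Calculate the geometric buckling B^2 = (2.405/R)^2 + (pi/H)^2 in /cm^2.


B^2 = (2.405/R)^2 + (pi/H)^2
B^2 = (2.405/127)^2 + (pi/318)^2
B^2 = 4.5621e-04 /cm^2

4.5621e-04


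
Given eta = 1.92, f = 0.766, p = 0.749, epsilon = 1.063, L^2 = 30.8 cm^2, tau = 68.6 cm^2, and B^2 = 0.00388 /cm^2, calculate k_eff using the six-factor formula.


k_inf = eta*f*p*eps = 1.92*0.766*0.749*1.063 = 1.170968
P_TNL = 1/(1 + L^2*B^2) = 1/(1 + 30.8*0.00388) = 0.8932527
P_FNL = exp(-B^2*tau) = exp(-0.00388*68.6) = 0.7663104
k_eff = k_inf * P_TNL * P_FNL = 1.170968 * 0.8932527 * 0.7663104
k_eff = 0.80154

0.80154


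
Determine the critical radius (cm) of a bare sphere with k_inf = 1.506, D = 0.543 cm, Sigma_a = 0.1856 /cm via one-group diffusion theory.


L^2 = D / Sigma_a = 0.543 / 0.1856 = 2.925647 cm^2
B_m^2 = (k_inf - 1) / L^2 = (1.506 - 1) / 2.925647 = 0.1729532 /cm^2
For a bare sphere: B_g = pi/R, so R_c = pi / sqrt(B_m^2)
R_c = pi / sqrt(0.1729532) = 7.5541 cm

7.5541


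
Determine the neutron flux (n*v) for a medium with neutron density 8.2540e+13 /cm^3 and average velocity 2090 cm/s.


phi = n * v
phi = 8.2540e+13 * 2090
phi = 1.7251e+17 /cm^2/s

1.7251e+17


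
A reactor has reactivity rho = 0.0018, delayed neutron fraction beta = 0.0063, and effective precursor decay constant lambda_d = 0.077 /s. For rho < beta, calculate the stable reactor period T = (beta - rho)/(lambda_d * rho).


T = (beta - rho) / (lambda_d * rho)
T = (0.0063 - 0.0018) / (0.077 * 0.0018)
T = 32.468 s

32.468


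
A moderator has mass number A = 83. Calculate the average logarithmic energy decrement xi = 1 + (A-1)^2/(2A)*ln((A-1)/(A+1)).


xi = 1 + (A-1)^2/(2A) * ln((A-1)/(A+1))
xi = 1 + (83-1)^2/(2*83) * ln((83-1)/(83 +1))
xi = 0.023904

0.023904


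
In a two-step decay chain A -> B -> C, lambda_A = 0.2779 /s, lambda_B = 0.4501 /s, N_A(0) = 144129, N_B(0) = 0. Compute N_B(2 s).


N_B(t) = lambda_A * N_A0 / (lambda_B - lambda_A) * [exp(-lambda_A*t) - exp(-lambda_B*t)]
exp(-0.2779*2) = 0.5736132; exp(-0.4501*2) = 0.4064884
N_B = 0.2779 * 144129 / (0.4501 - 0.2779) * (0.5736132 - 0.4064884)
N_B = 38873

38873


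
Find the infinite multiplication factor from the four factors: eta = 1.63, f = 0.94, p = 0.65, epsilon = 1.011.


k_inf = eta * f * p * epsilon
k_inf = 1.63 * 0.94 * 0.65 * 1.011
k_inf = 1.0069

1.0069


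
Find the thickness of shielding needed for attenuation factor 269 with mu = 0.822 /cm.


x = ln(factor) / mu
x = ln(269) / 0.822
x = 6.8062 cm

6.8062


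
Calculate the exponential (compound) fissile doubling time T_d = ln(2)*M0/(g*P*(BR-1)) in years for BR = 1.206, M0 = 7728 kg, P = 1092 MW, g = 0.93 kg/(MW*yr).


Breeding gain G = BR - 1 = 1.206 - 1 = 0.206
Fissile production rate = g * P * G = 0.93 * 1092 * 0.206 = 209.20536 kg/yr
T_d = ln(2) * M0 / (g * P * G)
T_d = ln(2) * 7728 / 209.20536 = 25.605 yr

25.605


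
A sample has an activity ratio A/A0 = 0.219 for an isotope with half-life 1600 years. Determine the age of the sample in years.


lambda = ln(2) / t_half = ln(2) / 1600 = 4.332170e-04 /yr
t = -ln(A/A0) / lambda
t = -ln(0.219) / 4.332170e-04
t = 3505.6 yr

3505.6


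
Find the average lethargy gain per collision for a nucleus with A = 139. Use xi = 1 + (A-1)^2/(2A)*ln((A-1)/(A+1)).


xi = 1 + (A-1)^2/(2A) * ln((A-1)/(A+1))
xi = 1 + (139-1)^2/(2*139) * ln((139-1)/(139 +1))
xi = 0.014320

0.014320


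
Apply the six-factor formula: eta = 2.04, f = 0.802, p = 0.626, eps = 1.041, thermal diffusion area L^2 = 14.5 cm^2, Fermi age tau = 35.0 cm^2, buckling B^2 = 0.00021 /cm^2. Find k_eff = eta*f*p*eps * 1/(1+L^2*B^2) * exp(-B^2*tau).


k_inf = eta*f*p*eps = 2.04*0.802*0.626*1.041 = 1.066178
P_TNL = 1/(1 + L^2*B^2) = 1/(1 + 14.5*0.00021) = 0.9969642
P_FNL = exp(-B^2*tau) = exp(-0.00021*35.0) = 0.9926769
k_eff = k_inf * P_TNL * P_FNL = 1.066178 * 0.9969642 * 0.9926769
k_eff = 1.0552

1.0552


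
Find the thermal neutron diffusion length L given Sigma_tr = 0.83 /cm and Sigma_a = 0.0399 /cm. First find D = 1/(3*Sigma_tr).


D = 1 / (3 * Sigma_tr) = 1 / (3 * 0.83) = 0.4016064 cm
L = sqrt(D / Sigma_a)
L = sqrt(0.4016064 / 0.0399)
L = 3.1726 cm

3.1726


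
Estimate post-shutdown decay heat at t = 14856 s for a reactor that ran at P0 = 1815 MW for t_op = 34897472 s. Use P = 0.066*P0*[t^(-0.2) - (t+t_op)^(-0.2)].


P/P0 = 0.066 * [t^(-0.2) - (t + t_op)^(-0.2)]
P/P0 = 0.066 * [14856^(-0.2) - (14856 + 34897472)^(-0.2)]
P/P0 = 0.066 * [0.1464265 - 0.03100304] = 0.007617948
P = 1815 * 0.007617948 = 13.827 MW

13.827


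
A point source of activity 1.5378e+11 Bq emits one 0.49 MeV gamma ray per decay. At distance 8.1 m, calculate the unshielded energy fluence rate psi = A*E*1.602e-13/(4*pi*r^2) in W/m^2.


psi = A * E * 1.602e-13 / (4*pi*r^2)
psi = 1.5378e+11 * 0.49 * 1.602e-13 / (4*pi*8.1^2)
psi = 1.4641e-05 W/m^2

1.4641e-05


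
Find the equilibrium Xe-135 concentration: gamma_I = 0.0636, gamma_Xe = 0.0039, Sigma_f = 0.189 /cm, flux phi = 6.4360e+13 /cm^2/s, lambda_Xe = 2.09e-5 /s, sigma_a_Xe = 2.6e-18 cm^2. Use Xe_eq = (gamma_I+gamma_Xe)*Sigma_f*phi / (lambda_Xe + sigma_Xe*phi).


Xe_eq = (gamma_I + gamma_Xe) * Sigma_f * phi / (lambda_Xe + sigma_Xe * phi)
Numerator = (0.0636 + 0.0039) * 0.189 * 6.4360e+13 = 8.210727e+11
Denominator = 2.09e-5 + 2.6e-18 * 6.4360e+13 = 1.882360e-04
Xe_eq = 8.210727e+11 / 1.882360e-04 = 4.3619e+15 /cm^3

4.3619e+15


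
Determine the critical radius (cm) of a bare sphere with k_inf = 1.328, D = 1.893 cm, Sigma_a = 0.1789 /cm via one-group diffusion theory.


L^2 = D / Sigma_a = 1.893 / 0.1789 = 10.58133 cm^2
B_m^2 = (k_inf - 1) / L^2 = (1.328 - 1) / 10.58133 = 0.03099799 /cm^2
For a bare sphere: B_g = pi/R, so R_c = pi / sqrt(B_m^2)
R_c = pi / sqrt(0.03099799) = 17.844 cm

17.844


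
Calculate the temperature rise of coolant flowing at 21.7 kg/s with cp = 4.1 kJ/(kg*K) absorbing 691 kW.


dT = Q / (m_dot * cp)
dT = 691 / (21.7 * 4.1)
dT = 7.7667 C

7.7667


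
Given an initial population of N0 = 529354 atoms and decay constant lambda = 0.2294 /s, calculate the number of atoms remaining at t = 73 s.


N = N0 * exp(-lambda * t)
N = 529354 * exp(-0.2294 * 73)
N = 0.028246

0.028246


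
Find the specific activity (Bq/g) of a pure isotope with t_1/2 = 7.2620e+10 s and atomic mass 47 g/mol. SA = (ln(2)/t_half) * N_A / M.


lambda = ln(2) / t_half = ln(2) / 7.2620e+10 = 9.544852e-12 /s
SA = lambda * N_A / M
SA = 9.544852e-12 * 6.022e23 / 47
SA = 1.2230e+11 Bq/g

1.2230e+11


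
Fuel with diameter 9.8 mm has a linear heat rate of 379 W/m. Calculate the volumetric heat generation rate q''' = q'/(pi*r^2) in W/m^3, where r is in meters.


r = D / 2 / 1000 = 9.8 / 2 / 1000 = 0.0049 m
q''' = q' / (pi * r^2)
q''' = 379 / (pi * 0.0049^2)
q''' = 5.0246e+06 W/m^3

5.0246e+06


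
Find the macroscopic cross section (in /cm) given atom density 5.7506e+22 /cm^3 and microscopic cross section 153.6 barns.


Sigma = N * sigma_barns * 1e-24
Sigma = 5.7506e+22 * 153.6 * 1e-24
Sigma = 8.8329 /cm

8.8329


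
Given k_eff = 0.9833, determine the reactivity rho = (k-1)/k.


rho = (k_eff - 1) / k_eff
rho = (0.9833 - 1) / 0.9833
rho = -0.016984

-0.016984


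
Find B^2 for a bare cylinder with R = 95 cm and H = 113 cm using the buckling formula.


B^2 = (2.405/R)^2 + (pi/H)^2
B^2 = (2.405/95)^2 + (pi/113)^2
B^2 = 0.0014138 /cm^2

0.0014138


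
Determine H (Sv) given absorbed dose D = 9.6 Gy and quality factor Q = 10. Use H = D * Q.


H = D * Q
H = 9.6 * 10
H = 96.000 Sv

96.000


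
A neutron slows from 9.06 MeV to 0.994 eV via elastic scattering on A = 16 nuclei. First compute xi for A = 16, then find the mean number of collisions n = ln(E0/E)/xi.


xi = 1 + (A-1)^2/(2A)*ln((A-1)/(A+1)) = 0.1199467 (for A = 16)
n = ln(E0/E) / xi
n = ln(9.06e6 / 0.994) / 0.1199467
n = ln(9.114688e+06) / 0.1199467 = 133.60

133.60


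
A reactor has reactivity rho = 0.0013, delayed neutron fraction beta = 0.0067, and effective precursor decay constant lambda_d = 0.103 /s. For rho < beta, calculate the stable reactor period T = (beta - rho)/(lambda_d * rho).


T = (beta - rho) / (lambda_d * rho)
T = (0.0067 - 0.0013) / (0.103 * 0.0013)
T = 40.329 s

40.329


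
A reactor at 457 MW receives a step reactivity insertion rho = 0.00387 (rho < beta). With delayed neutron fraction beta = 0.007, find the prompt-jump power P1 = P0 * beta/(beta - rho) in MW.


P1/P0 = beta / (beta - rho)
P1/P0 = 0.007 / (0.007 - 0.00387) = 2.236422
P1 = 457 * 2.236422 = 1022.0 MW

1022.0


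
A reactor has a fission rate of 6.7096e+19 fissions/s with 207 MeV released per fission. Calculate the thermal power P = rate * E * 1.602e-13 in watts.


P = fission_rate * E_MeV * 1.602e-13
P = 6.7096e+19 * 207 * 1.602e-13
P = 2.2250e+09 W

2.2250e+09


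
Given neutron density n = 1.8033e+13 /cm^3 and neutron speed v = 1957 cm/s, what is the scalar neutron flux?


phi = n * v
phi = 1.8033e+13 * 1957
phi = 3.5291e+16 /cm^2/s

3.5291e+16


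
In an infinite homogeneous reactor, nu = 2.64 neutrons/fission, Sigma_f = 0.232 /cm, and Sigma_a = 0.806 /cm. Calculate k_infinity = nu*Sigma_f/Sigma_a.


k_inf = nu * Sigma_f / Sigma_a
k_inf = 2.64 * 0.232 / 0.806
k_inf = 0.75990

0.75990


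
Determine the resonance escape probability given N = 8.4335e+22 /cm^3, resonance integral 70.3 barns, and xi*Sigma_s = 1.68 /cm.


p = exp(-N * I * 1e-24 / (xi*Sigma_s))
p = exp(-8.4335e+22 * 70.3 * 1e-24 / 1.68)
p = 0.029334

0.029334


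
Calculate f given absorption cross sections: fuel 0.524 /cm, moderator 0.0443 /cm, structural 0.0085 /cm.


f = Sigma_a_fuel / (Sigma_a_fuel + Sigma_a_mod + Sigma_a_other)
f = 0.524 / (0.524 + 0.0443 + 0.0085)
f = 0.90846

0.90846


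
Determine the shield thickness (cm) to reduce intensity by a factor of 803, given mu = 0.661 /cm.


x = ln(factor) / mu
x = ln(803) / 0.661
x = 10.119 cm

10.119


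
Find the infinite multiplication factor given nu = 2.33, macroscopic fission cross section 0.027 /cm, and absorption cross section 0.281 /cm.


k_inf = nu * Sigma_f / Sigma_a
k_inf = 2.33 * 0.027 / 0.281
k_inf = 0.22388

0.22388


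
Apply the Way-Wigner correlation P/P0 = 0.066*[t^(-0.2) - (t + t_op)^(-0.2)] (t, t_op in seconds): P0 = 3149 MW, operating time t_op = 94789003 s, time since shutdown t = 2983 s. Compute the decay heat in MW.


P/P0 = 0.066 * [t^(-0.2) - (t + t_op)^(-0.2)]
P/P0 = 0.066 * [2983^(-0.2) - (2983 + 94789003)^(-0.2)]
P/P0 = 0.066 * [0.2018689 - 0.02538900] = 0.01164767
P = 3149 * 0.01164767 = 36.679 MW

36.679


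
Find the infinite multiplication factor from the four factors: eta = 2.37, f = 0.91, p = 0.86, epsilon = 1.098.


k_inf = eta * f * p * epsilon
k_inf = 2.37 * 0.91 * 0.86 * 1.098
k_inf = 2.0365

2.0365


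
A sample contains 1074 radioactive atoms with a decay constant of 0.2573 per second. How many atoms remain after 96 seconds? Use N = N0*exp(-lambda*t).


N = N0 * exp(-lambda * t)
N = 1074 * exp(-0.2573 * 96)
N = 2.0118e-08

2.0118e-08


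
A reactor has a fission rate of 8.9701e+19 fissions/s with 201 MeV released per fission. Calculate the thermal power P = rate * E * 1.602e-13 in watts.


P = fission_rate * E_MeV * 1.602e-13
P = 8.9701e+19 * 201 * 1.602e-13
P = 2.8884e+09 W

2.8884e+09


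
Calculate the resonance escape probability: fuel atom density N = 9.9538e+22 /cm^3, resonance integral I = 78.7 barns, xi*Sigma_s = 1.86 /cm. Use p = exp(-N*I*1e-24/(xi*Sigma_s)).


p = exp(-N * I * 1e-24 / (xi*Sigma_s))
p = exp(-9.9538e+22 * 78.7 * 1e-24 / 1.86)
p = 0.014822

0.014822


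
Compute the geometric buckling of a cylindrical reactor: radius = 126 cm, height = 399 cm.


B^2 = (2.405/R)^2 + (pi/H)^2
B^2 = (2.405/126)^2 + (pi/399)^2
B^2 = 4.2632e-04 /cm^2

4.2632e-04


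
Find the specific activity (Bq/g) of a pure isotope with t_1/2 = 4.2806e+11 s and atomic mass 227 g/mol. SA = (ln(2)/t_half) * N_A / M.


lambda = ln(2) / t_half = ln(2) / 4.2806e+11 = 1.619276e-12 /s
SA = lambda * N_A / M
SA = 1.619276e-12 * 6.022e23 / 227
SA = 4.2957e+09 Bq/g

4.2957e+09


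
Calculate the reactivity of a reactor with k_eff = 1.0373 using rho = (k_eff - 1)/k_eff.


rho = (k_eff - 1) / k_eff
rho = (1.0373 - 1) / 1.0373
rho = 0.035959

0.035959


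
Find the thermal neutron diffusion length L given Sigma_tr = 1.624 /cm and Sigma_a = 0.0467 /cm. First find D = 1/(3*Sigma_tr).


D = 1 / (3 * Sigma_tr) = 1 / (3 * 1.624) = 0.2052545 cm
L = sqrt(D / Sigma_a)
L = sqrt(0.2052545 / 0.0467)
L = 2.0965 cm

2.0965


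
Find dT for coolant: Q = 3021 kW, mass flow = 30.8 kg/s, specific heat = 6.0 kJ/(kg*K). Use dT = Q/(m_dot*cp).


dT = Q / (m_dot * cp)
dT = 3021 / (30.8 * 6.0)
dT = 16.347 C

16.347


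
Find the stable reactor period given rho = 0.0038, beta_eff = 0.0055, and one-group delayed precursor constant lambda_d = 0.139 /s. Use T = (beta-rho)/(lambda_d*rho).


T = (beta - rho) / (lambda_d * rho)
T = (0.0055 - 0.0038) / (0.139 * 0.0038)
T = 3.2185 s

3.2185


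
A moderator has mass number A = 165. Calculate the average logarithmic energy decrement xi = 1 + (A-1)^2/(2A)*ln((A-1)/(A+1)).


xi = 1 + (A-1)^2/(2A) * ln((A-1)/(A+1))
xi = 1 + (165-1)^2/(2*165) * ln((165-1)/(165 +1))
xi = 0.012072

0.012072


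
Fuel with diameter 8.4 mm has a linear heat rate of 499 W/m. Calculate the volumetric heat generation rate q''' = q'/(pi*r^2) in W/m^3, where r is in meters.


r = D / 2 / 1000 = 8.4 / 2 / 1000 = 0.0042 m
q''' = q' / (pi * r^2)
q''' = 499 / (pi * 0.0042^2)
q''' = 9.0043e+06 W/m^3

9.0043e+06


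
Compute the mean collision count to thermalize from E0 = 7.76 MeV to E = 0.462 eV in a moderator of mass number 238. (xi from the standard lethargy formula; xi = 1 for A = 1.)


xi = 1 + (A-1)^2/(2A)*ln((A-1)/(A+1)) = 0.008379872 (for A = 238)
n = ln(E0/E) / xi
n = ln(7.76e6 / 0.462) / 0.008379872
n = ln(1.679654e+07) / 0.008379872 = 1985.3

1985.3


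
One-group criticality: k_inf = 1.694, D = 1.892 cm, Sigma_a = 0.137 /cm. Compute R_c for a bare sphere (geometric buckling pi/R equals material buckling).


L^2 = D / Sigma_a = 1.892 / 0.137 = 13.81022 cm^2
B_m^2 = (k_inf - 1) / L^2 = (1.694 - 1) / 13.81022 = 0.05025264 /cm^2
For a bare sphere: B_g = pi/R, so R_c = pi / sqrt(B_m^2)
R_c = pi / sqrt(0.05025264) = 14.014 cm

14.014


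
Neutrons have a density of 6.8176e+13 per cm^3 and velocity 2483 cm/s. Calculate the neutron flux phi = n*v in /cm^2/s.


phi = n * v
phi = 6.8176e+13 * 2483
phi = 1.6928e+17 /cm^2/s

1.6928e+17


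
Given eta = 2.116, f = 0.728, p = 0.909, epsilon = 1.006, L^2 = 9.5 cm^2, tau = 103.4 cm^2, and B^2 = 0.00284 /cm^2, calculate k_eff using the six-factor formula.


k_inf = eta*f*p*eps = 2.116*0.728*0.909*1.006 = 1.408669
P_TNL = 1/(1 + L^2*B^2) = 1/(1 + 9.5*0.00284) = 0.9737288
P_FNL = exp(-B^2*tau) = exp(-0.00284*103.4) = 0.7455329
k_eff = k_inf * P_TNL * P_FNL = 1.408669 * 0.9737288 * 0.7455329
k_eff = 1.0226

1.0226


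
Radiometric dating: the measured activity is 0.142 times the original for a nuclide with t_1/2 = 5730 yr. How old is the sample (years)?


lambda = ln(2) / t_half = ln(2) / 5730 = 1.209681e-04 /yr
t = -ln(A/A0) / lambda
t = -ln(0.142) / 1.209681e-04
t = 16136 yr

16136


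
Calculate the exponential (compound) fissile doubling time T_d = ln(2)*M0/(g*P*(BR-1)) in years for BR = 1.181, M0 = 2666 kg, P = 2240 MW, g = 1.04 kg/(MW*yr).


Breeding gain G = BR - 1 = 1.181 - 1 = 0.181
Fissile production rate = g * P * G = 1.04 * 2240 * 0.181 = 421.6576 kg/yr
T_d = ln(2) * M0 / (g * P * G)
T_d = ln(2) * 2666 / 421.6576 = 4.3825 yr

4.3825


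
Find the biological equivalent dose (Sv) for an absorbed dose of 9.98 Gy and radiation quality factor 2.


H = D * Q
H = 9.98 * 2
H = 19.960 Sv

19.960


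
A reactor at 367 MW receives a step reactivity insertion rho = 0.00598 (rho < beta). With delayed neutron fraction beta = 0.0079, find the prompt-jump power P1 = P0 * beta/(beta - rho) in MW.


P1/P0 = beta / (beta - rho)
P1/P0 = 0.0079 / (0.0079 - 0.00598) = 4.114583
P1 = 367 * 4.114583 = 1510.1 MW

1510.1


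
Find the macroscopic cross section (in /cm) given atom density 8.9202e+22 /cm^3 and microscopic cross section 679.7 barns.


Sigma = N * sigma_barns * 1e-24
Sigma = 8.9202e+22 * 679.7 * 1e-24
Sigma = 60.631 /cm

60.631


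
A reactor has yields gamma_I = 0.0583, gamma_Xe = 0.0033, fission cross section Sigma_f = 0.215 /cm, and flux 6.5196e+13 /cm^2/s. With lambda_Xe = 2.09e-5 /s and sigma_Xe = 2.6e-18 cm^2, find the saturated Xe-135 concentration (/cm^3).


Xe_eq = (gamma_I + gamma_Xe) * Sigma_f * phi / (lambda_Xe + sigma_Xe * phi)
Numerator = (0.0583 + 0.0033) * 0.215 * 6.5196e+13 = 8.634558e+11
Denominator = 2.09e-5 + 2.6e-18 * 6.5196e+13 = 1.904096e-04
Xe_eq = 8.634558e+11 / 1.904096e-04 = 4.5347e+15 /cm^3

4.5347e+15


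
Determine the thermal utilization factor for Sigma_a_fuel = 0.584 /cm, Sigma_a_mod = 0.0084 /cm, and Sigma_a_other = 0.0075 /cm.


f = Sigma_a_fuel / (Sigma_a_fuel + Sigma_a_mod + Sigma_a_other)
f = 0.584 / (0.584 + 0.0084 + 0.0075)
f = 0.97350

0.97350


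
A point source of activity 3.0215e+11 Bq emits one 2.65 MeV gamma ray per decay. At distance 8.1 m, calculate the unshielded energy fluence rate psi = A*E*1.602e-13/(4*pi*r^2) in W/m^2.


psi = A * E * 1.602e-13 / (4*pi*r^2)
psi = 3.0215e+11 * 2.65 * 1.602e-13 / (4*pi*8.1^2)
psi = 1.5558e-04 W/m^2

1.5558e-04


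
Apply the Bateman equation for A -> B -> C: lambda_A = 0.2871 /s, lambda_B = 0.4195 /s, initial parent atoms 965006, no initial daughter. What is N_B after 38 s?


N_B(t) = lambda_A * N_A0 / (lambda_B - lambda_A) * [exp(-lambda_A*t) - exp(-lambda_B*t)]
exp(-0.2871*38) = 1.827823e-05; exp(-0.4195*38) = 1.193745e-07
N_B = 0.2871 * 965006 / (0.4195 - 0.2871) * (1.827823e-05 - 1.193745e-07)
N_B = 37.998

37.998


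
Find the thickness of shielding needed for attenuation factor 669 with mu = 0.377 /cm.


x = ln(factor) / mu
x = ln(669) / 0.377
x = 17.257 cm

17.257


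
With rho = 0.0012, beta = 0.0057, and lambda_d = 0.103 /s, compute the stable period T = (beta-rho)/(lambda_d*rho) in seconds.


T = (beta - rho) / (lambda_d * rho)
T = (0.0057 - 0.0012) / (0.103 * 0.0012)
T = 36.408 s

36.408


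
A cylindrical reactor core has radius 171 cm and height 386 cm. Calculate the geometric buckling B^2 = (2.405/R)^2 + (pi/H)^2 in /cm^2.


B^2 = (2.405/R)^2 + (pi/H)^2
B^2 = (2.405/171)^2 + (pi/386)^2
B^2 = 2.6405e-04 /cm^2

2.6405e-04


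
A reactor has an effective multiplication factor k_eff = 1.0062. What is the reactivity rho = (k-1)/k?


rho = (k_eff - 1) / k_eff
rho = (1.0062 - 1) / 1.0062
rho = 0.0061618

0.0061618


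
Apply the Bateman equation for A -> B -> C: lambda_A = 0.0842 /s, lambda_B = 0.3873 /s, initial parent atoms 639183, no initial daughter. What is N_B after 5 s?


N_B(t) = lambda_A * N_A0 / (lambda_B - lambda_A) * [exp(-lambda_A*t) - exp(-lambda_B*t)]
exp(-0.0842*5) = 0.6563901; exp(-0.3873*5) = 0.1442078
N_B = 0.0842 * 639183 / (0.3873 - 0.0842) * (0.6563901 - 0.1442078)
N_B = 90944

90944


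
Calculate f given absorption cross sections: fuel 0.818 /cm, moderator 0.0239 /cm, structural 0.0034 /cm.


f = Sigma_a_fuel / (Sigma_a_fuel + Sigma_a_mod + Sigma_a_other)
f = 0.818 / (0.818 + 0.0239 + 0.0034)
f = 0.96770

0.96770


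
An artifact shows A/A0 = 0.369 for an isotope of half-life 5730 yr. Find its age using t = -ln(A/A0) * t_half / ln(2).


lambda = ln(2) / t_half = ln(2) / 5730 = 1.209681e-04 /yr
t = -ln(A/A0) / lambda
t = -ln(0.369) / 1.209681e-04
t = 8241.5 yr

8241.5


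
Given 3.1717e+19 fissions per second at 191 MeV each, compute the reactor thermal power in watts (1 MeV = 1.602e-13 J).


P = fission_rate * E_MeV * 1.602e-13
P = 3.1717e+19 * 191 * 1.602e-13
P = 9.7048e+08 W

9.7048e+08


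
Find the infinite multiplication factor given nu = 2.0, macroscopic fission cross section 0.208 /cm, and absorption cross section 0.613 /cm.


k_inf = nu * Sigma_f / Sigma_a
k_inf = 2.0 * 0.208 / 0.613
k_inf = 0.67863

0.67863


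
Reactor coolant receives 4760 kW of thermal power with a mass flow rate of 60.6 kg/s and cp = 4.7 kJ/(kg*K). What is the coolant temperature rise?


dT = Q / (m_dot * cp)
dT = 4760 / (60.6 * 4.7)
dT = 16.712 C

16.712


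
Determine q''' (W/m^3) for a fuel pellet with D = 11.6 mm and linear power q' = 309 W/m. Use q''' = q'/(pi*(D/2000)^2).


r = D / 2 / 1000 = 11.6 / 2 / 1000 = 0.0058 m
q''' = q' / (pi * r^2)
q''' = 309 / (pi * 0.0058^2)
q''' = 2.9238e+06 W/m^3

2.9238e+06


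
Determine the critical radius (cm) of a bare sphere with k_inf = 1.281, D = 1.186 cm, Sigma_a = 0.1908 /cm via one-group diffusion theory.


L^2 = D / Sigma_a = 1.186 / 0.1908 = 6.215933 cm^2
B_m^2 = (k_inf - 1) / L^2 = (1.281 - 1) / 6.215933 = 0.04520641 /cm^2
For a bare sphere: B_g = pi/R, so R_c = pi / sqrt(B_m^2)
R_c = pi / sqrt(0.04520641) = 14.776 cm

14.776


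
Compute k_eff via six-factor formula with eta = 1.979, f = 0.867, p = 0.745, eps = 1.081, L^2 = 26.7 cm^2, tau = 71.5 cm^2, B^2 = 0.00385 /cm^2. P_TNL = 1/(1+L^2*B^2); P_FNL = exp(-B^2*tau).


k_inf = eta*f*p*eps = 1.979*0.867*0.745*1.081 = 1.381805
P_TNL = 1/(1 + L^2*B^2) = 1/(1 + 26.7*0.00385) = 0.9067868
P_FNL = exp(-B^2*tau) = exp(-0.00385*71.5) = 0.7593633
k_eff = k_inf * P_TNL * P_FNL = 1.381805 * 0.9067868 * 0.7593633
k_eff = 0.95148

0.95148


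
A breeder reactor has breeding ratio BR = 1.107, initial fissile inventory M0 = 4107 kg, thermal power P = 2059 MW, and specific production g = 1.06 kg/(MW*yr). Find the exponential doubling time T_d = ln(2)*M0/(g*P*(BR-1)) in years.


Breeding gain G = BR - 1 = 1.107 - 1 = 0.107
Fissile production rate = g * P * G = 1.06 * 2059 * 0.107 = 233.53178 kg/yr
T_d = ln(2) * M0 / (g * P * G)
T_d = ln(2) * 4107 / 233.53178 = 12.190 yr

12.190


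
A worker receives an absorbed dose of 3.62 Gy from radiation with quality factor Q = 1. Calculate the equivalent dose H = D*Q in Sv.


H = D * Q
H = 3.62 * 1
H = 3.6200 Sv

3.6200


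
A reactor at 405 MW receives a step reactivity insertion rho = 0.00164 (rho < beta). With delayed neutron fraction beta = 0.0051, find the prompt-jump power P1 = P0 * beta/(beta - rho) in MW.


P1/P0 = beta / (beta - rho)
P1/P0 = 0.0051 / (0.0051 - 0.00164) = 1.473988
P1 = 405 * 1.473988 = 596.97 MW

596.97


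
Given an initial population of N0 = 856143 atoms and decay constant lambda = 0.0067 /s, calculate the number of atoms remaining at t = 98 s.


N = N0 * exp(-lambda * t)
N = 856143 * exp(-0.0067 * 98)
N = 444006

444006


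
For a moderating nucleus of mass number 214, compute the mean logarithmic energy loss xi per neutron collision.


xi = 1 + (A-1)^2/(2A) * ln((A-1)/(A+1))
xi = 1 + (214-1)^2/(2*214) * ln((214-1)/(214 +1))
xi = 0.0093167

0.0093167


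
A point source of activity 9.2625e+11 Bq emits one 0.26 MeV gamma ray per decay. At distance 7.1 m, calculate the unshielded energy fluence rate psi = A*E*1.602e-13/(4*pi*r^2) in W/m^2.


psi = A * E * 1.602e-13 / (4*pi*r^2)
psi = 9.2625e+11 * 0.26 * 1.602e-13 / (4*pi*7.1^2)
psi = 6.0903e-05 W/m^2

6.0903e-05


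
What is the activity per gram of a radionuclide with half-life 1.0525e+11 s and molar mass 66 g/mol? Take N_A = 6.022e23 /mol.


lambda = ln(2) / t_half = ln(2) / 1.0525e+11 = 6.585721e-12 /s
SA = lambda * N_A / M
SA = 6.585721e-12 * 6.022e23 / 66
SA = 6.0090e+10 Bq/g

6.0090e+10


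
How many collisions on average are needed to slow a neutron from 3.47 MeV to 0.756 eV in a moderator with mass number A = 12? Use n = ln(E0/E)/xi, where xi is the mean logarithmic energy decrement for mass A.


xi = 1 + (A-1)^2/(2A)*ln((A-1)/(A+1)) = 0.1577690 (for A = 12)
n = ln(E0/E) / xi
n = ln(3.47e6 / 0.756) / 0.1577690
n = ln(4.589947e+06) / 0.1577690 = 97.227

97.227


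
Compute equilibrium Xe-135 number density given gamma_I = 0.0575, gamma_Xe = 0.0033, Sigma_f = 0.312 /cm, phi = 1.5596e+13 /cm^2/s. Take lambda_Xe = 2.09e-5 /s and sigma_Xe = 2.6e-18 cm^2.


Xe_eq = (gamma_I + gamma_Xe) * Sigma_f * phi / (lambda_Xe + sigma_Xe * phi)
Numerator = (0.0575 + 0.0033) * 0.312 * 1.5596e+13 = 2.958499e+11
Denominator = 2.09e-5 + 2.6e-18 * 1.5596e+13 = 6.144960e-05
Xe_eq = 2.958499e+11 / 6.144960e-05 = 4.8145e+15 /cm^3

4.8145e+15


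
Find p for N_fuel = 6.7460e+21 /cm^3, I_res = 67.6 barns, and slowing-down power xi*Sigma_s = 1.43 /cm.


p = exp(-N * I * 1e-24 / (xi*Sigma_s))
p = exp(-6.7460e+21 * 67.6 * 1e-24 / 1.43)
p = 0.72695

0.72695


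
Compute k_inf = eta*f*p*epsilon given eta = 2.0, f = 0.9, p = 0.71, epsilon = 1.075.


k_inf = eta * f * p * epsilon
k_inf = 2.0 * 0.9 * 0.71 * 1.075
k_inf = 1.3739

1.3739


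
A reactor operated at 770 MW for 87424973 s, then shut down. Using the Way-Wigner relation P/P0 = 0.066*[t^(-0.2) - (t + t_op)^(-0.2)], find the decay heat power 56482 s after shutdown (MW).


P/P0 = 0.066 * [t^(-0.2) - (t + t_op)^(-0.2)]
P/P0 = 0.066 * [56482^(-0.2) - (56482 + 87424973)^(-0.2)]
P/P0 = 0.066 * [0.1121032 - 0.02579983] = 0.005696022
P = 770 * 0.005696022 = 4.3859 MW

4.3859


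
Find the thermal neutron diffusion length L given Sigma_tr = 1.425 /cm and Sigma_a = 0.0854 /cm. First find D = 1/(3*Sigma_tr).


D = 1 / (3 * Sigma_tr) = 1 / (3 * 1.425) = 0.2339181 cm
L = sqrt(D / Sigma_a)
L = sqrt(0.2339181 / 0.0854)
L = 1.6550 cm

1.6550


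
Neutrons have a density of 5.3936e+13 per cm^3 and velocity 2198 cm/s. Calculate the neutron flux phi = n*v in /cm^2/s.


phi = n * v
phi = 5.3936e+13 * 2198
phi = 1.1855e+17 /cm^2/s

1.1855e+17


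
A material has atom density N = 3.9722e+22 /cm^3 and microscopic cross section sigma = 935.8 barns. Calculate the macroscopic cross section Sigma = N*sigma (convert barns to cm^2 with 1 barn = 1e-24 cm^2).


Sigma = N * sigma_barns * 1e-24
Sigma = 3.9722e+22 * 935.8 * 1e-24
Sigma = 37.172 /cm

37.172


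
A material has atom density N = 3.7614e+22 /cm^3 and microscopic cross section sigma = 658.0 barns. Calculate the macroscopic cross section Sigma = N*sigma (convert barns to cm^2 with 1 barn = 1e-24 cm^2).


Sigma = N * sigma_barns * 1e-24
Sigma = 3.7614e+22 * 658.0 * 1e-24
Sigma = 24.750 /cm

24.750


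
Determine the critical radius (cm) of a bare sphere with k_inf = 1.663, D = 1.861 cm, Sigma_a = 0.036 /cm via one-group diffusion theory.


L^2 = D / Sigma_a = 1.861 / 0.036 = 51.69444 cm^2
B_m^2 = (k_inf - 1) / L^2 = (1.663 - 1) / 51.69444 = 0.01282536 /cm^2
For a bare sphere: B_g = pi/R, so R_c = pi / sqrt(B_m^2)
R_c = pi / sqrt(0.01282536) = 27.741 cm

27.741


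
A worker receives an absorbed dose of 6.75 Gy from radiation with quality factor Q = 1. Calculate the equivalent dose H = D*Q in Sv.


H = D * Q
H = 6.75 * 1
H = 6.7500 Sv

6.7500


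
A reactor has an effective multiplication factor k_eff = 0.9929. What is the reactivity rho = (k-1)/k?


rho = (k_eff - 1) / k_eff
rho = (0.9929 - 1) / 0.9929
rho = -0.0071508

-0.0071508


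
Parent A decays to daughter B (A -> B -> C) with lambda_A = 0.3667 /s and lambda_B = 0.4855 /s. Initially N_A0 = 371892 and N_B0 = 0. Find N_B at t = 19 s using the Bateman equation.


N_B(t) = lambda_A * N_A0 / (lambda_B - lambda_A) * [exp(-lambda_A*t) - exp(-lambda_B*t)]
exp(-0.3667*19) = 9.421934e-04; exp(-0.4855*19) = 9.859401e-05
N_B = 0.3667 * 371892 / (0.4855 - 0.3667) * (9.421934e-04 - 9.859401e-05)
N_B = 968.38

968.38


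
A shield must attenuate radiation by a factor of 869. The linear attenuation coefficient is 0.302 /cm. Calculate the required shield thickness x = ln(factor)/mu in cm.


x = ln(factor) / mu
x = ln(869) / 0.302
x = 22.408 cm

22.408


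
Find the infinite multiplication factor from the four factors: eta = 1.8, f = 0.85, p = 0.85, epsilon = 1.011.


k_inf = eta * f * p * epsilon
k_inf = 1.8 * 0.85 * 0.85 * 1.011
k_inf = 1.3148

1.3148


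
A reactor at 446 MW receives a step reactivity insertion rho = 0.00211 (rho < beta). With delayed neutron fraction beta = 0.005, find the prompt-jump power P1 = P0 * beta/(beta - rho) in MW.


P1/P0 = beta / (beta - rho)
P1/P0 = 0.005 / (0.005 - 0.00211) = 1.730104
P1 = 446 * 1.730104 = 771.63 MW

771.63


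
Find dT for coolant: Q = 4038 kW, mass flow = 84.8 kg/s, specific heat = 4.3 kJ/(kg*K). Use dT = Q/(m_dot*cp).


dT = Q / (m_dot * cp)
dT = 4038 / (84.8 * 4.3)
dT = 11.074 C

11.074


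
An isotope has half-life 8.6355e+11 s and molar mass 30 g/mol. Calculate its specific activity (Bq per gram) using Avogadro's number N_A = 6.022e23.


lambda = ln(2) / t_half = ln(2) / 8.6355e+11 = 8.026717e-13 /s
SA = lambda * N_A / M
SA = 8.026717e-13 * 6.022e23 / 30
SA = 1.6112e+10 Bq/g

1.6112e+10


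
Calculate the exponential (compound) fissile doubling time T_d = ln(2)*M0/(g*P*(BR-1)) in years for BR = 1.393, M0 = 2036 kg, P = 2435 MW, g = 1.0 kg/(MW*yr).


Breeding gain G = BR - 1 = 1.393 - 1 = 0.393
Fissile production rate = g * P * G = 1.0 * 2435 * 0.393 = 956.955 kg/yr
T_d = ln(2) * M0 / (g * P * G)
T_d = ln(2) * 2036 / 956.955 = 1.4747 yr

1.4747


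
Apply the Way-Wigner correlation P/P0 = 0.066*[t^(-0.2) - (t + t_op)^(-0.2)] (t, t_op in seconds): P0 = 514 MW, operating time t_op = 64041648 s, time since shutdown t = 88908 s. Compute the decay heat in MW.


P/P0 = 0.066 * [t^(-0.2) - (t + t_op)^(-0.2)]
P/P0 = 0.066 * [88908^(-0.2) - (88908 + 64041648)^(-0.2)]
P/P0 = 0.066 * [0.1023792 - 0.02745282] = 0.004945141
P = 514 * 0.004945141 = 2.5418 MW

2.5418


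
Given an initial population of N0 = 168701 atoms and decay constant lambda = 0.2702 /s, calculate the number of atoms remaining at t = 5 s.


N = N0 * exp(-lambda * t)
N = 168701 * exp(-0.2702 * 5)
N = 43690

43690


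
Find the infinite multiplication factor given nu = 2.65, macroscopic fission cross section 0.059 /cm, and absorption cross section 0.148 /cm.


k_inf = nu * Sigma_f / Sigma_a
k_inf = 2.65 * 0.059 / 0.148
k_inf = 1.0564

1.0564


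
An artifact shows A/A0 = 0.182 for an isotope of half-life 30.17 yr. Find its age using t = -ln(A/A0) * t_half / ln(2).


lambda = ln(2) / t_half = ln(2) / 30.17 = 0.02297472 /yr
t = -ln(A/A0) / lambda
t = -ln(0.182) / 0.02297472
t = 74.158 yr

74.158


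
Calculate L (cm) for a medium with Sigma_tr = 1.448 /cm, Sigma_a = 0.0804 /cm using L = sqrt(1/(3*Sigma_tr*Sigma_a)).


D = 1 / (3 * Sigma_tr) = 1 / (3 * 1.448) = 0.2302026 cm
L = sqrt(D / Sigma_a)
L = sqrt(0.2302026 / 0.0804)
L = 1.6921 cm

1.6921


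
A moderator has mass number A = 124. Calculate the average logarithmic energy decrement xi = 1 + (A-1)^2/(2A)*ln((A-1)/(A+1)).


xi = 1 + (A-1)^2/(2A) * ln((A-1)/(A+1))
xi = 1 + (124-1)^2/(2*124) * ln((124-1)/(124 +1))
xi = 0.016043

0.016043


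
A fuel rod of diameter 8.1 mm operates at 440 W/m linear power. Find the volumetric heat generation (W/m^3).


r = D / 2 / 1000 = 8.1 / 2 / 1000 = 0.00405 m
q''' = q' / (pi * r^2)
q''' = 440 / (pi * 0.00405^2)
q''' = 8.5387e+06 W/m^3

8.5387e+06


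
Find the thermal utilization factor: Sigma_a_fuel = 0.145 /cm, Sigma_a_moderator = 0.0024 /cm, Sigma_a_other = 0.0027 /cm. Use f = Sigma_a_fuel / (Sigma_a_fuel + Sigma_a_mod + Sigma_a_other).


f = Sigma_a_fuel / (Sigma_a_fuel + Sigma_a_mod + Sigma_a_other)
f = 0.145 / (0.145 + 0.0024 + 0.0027)
f = 0.96602

0.96602


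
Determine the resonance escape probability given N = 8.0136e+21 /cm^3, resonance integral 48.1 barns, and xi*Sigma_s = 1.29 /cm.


p = exp(-N * I * 1e-24 / (xi*Sigma_s))
p = exp(-8.0136e+21 * 48.1 * 1e-24 / 1.29)
p = 0.74171

0.74171


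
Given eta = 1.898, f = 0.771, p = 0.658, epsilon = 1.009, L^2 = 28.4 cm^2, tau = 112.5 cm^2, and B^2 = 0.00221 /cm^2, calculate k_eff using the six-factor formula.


k_inf = eta*f*p*eps = 1.898*0.771*0.658*1.009 = 0.9715556
P_TNL = 1/(1 + L^2*B^2) = 1/(1 + 28.4*0.00221) = 0.9409427
P_FNL = exp(-B^2*tau) = exp(-0.00221*112.5) = 0.7798724
k_eff = k_inf * P_TNL * P_FNL = 0.9715556 * 0.9409427 * 0.7798724
k_eff = 0.71294

0.71294


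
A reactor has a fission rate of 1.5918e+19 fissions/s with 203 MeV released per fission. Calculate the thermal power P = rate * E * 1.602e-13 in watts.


P = fission_rate * E_MeV * 1.602e-13
P = 1.5918e+19 * 203 * 1.602e-13
P = 5.1766e+08 W

5.1766e+08


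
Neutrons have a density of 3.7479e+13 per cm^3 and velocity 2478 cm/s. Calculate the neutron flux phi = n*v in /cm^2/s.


phi = n * v
phi = 3.7479e+13 * 2478
phi = 9.2873e+16 /cm^2/s

9.2873e+16


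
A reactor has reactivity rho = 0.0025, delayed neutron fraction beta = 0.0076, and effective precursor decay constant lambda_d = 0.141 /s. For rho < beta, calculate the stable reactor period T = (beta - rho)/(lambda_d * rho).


T = (beta - rho) / (lambda_d * rho)
T = (0.0076 - 0.0025) / (0.141 * 0.0025)
T = 14.468 s

14.468


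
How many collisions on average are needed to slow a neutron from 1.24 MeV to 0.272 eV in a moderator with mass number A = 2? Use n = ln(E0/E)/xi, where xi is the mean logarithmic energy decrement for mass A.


xi = 1 + (A-1)^2/(2A)*ln((A-1)/(A+1)) = 0.7253469 (for A = 2)
n = ln(E0/E) / xi
n = ln(1.24e6 / 0.272) / 0.7253469
n = ln(4.558824e+06) / 0.7253469 = 21.138

21.138
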